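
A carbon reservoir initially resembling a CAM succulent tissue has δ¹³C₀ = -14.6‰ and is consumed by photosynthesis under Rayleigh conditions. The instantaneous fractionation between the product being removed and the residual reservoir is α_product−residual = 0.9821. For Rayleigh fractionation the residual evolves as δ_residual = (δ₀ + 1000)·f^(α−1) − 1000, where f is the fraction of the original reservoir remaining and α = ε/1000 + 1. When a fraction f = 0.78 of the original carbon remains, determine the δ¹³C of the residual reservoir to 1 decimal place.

Rayleigh residual: δ_res = (δ₀ + 1000)·f^(α−1) − 1000
α − 1 = -0.01790
f^(α−1) = 0.78^(-0.01790) = 1.004457
δ_res = (-14.6 + 1000) × 1.004457 − 1000 = 989.792 − 1000 = -10.21‰

-10.2‰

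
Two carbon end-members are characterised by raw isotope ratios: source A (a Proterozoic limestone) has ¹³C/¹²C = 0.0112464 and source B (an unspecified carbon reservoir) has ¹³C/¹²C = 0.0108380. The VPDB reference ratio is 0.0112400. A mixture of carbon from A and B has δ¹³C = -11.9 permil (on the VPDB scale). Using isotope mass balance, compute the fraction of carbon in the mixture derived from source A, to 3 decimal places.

δ_A = (0.0112464/0.0112400 − 1)×1000 = (1.000569 − 1)×1000 = 0.569 permil
δ_B = (0.0108380/0.0112400 − 1)×1000 = (0.964235 − 1)×1000 = -35.765 permil
f_A = (δ_mix − δ_B)/(δ_A − δ_B) = (-11.9 − (-35.765))/(0.569 − (-35.765))
f_A = 23.865 / 36.335 = 0.6568

0.657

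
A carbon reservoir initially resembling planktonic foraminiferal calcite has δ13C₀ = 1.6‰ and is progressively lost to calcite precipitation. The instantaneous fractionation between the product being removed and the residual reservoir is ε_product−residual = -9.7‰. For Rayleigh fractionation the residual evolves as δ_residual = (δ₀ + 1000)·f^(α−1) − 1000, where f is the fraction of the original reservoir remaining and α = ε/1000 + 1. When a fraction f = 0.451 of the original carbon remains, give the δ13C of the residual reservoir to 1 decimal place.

Rayleigh residual: δ_res = (δ₀ + 1000)·f^(α−1) − 1000
α = ε/1000 + 1 = 0.99030, so α − 1 = -0.00970
f^(α−1) = 0.451^(-0.00970) = 1.007754
δ_res = (1.6 + 1000) × 1.007754 − 1000 = 1009.366 − 1000 = 9.37‰

9.4‰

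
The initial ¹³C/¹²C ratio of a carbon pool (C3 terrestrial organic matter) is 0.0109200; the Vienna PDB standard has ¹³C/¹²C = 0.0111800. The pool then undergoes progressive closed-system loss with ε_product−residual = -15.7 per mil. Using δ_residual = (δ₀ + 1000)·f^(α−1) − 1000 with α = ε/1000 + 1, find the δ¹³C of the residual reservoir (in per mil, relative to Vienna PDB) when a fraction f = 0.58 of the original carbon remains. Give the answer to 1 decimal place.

-14.9 per mil

δ₀ = (0.0109200/0.0111800 − 1)×1000 = (0.976744 − 1)×1000 = -23.256 per mil
α − 1 = ε/1000 = -0.0157
f^(α−1) = 0.58^(-0.0157) = 1.008589
δ_res = (-23.256 + 1000) × 1.008589 − 1000 = 985.133 − 1000 = -14.87 per mil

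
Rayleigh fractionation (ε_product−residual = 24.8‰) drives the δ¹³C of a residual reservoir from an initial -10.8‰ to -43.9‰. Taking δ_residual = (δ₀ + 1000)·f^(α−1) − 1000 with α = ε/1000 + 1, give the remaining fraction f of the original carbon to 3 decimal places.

α − 1 = ε/1000 = 0.0248
(δ_res + 1000)/(δ₀ + 1000) = (-43.9 + 1000)/(-10.8 + 1000) = 956.1/989.2 = 0.966539
f = 0.966539^(1/0.0248) = exp(ln(0.966539)/0.0248) = exp(-0.03403/0.0248)
f = exp(-1.3723) = 0.2535

0.254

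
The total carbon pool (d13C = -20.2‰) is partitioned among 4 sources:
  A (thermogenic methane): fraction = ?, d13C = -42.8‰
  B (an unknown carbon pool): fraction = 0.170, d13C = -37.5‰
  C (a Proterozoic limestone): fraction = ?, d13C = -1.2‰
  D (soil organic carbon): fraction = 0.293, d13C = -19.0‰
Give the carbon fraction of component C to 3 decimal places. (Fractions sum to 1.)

Let f_C and f_A be the unknown fractions; fractions sum to 1 so f_C + f_A = 0.537.
Mass balance: Σ fᵢ·δᵢ = δ_bulk ⇒ f_C·(-1.2) + f_A·(-42.8) = -20.2 − (-11.942) = -8.258
Substitute f_A = 0.537 − f_C:
f_C·(-1.2 − -42.8) = -8.258 − 0.537×(-42.8) = 14.726
f_C = 14.726 / 41.6 = 0.3540

0.354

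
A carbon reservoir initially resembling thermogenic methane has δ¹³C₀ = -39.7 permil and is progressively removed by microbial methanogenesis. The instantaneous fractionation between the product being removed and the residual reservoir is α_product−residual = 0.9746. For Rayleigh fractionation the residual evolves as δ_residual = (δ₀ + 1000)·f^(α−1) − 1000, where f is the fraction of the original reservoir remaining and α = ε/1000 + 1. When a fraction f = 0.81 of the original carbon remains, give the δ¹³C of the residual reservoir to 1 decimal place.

-34.5 permil

Rayleigh residual: δ_res = (δ₀ + 1000)·f^(α−1) − 1000
α − 1 = -0.02540
f^(α−1) = 0.81^(-0.02540) = 1.005367
δ_res = (-39.7 + 1000) × 1.005367 − 1000 = 965.454 − 1000 = -34.55 permil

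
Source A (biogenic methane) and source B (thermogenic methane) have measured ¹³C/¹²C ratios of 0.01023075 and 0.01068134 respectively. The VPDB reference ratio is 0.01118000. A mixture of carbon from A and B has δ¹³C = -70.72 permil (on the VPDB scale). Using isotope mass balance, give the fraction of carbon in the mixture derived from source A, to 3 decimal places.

δ_A = (0.01023075/0.01118000 − 1)×1000 = (0.915094 − 1)×1000 = -84.906 permil
δ_B = (0.01068134/0.01118000 − 1)×1000 = (0.955397 − 1)×1000 = -44.603 permil
f_A = (δ_mix − δ_B)/(δ_A − δ_B) = (-70.72 − (-44.603))/(-84.906 − (-44.603))
f_A = -26.117 / -40.303 = 0.6480

0.648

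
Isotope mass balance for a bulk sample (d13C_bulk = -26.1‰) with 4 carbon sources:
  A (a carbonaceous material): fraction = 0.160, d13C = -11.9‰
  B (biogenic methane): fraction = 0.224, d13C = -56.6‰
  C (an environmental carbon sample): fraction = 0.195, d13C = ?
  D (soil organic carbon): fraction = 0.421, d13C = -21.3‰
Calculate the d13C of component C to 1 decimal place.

-13.1‰

Isotope mass balance: δ_bulk = Σ fᵢ·δᵢ.
-26.1 = 0.160×(-11.9) + 0.224×(-56.6) + 0.195×δ_C + 0.421×(-21.3)
0.195·δ_C = -26.1 − (-23.550) = -2.550
δ_C = -2.550 / 0.195 = -13.08‰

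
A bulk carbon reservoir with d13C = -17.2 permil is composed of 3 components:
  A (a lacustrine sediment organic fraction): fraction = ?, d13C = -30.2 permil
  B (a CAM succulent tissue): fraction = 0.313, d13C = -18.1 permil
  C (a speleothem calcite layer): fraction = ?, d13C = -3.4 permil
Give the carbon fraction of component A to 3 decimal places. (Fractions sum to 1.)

Let f_A and f_C be the unknown fractions; fractions sum to 1 so f_A + f_C = 0.687.
Mass balance: Σ fᵢ·δᵢ = δ_bulk ⇒ f_A·(-30.2) + f_C·(-3.4) = -17.2 − (-5.665) = -11.535
Substitute f_C = 0.687 − f_A:
f_A·(-30.2 − -3.4) = -11.535 − 0.687×(-3.4) = -9.199
f_A = -9.199 / -26.8 = 0.3432

0.343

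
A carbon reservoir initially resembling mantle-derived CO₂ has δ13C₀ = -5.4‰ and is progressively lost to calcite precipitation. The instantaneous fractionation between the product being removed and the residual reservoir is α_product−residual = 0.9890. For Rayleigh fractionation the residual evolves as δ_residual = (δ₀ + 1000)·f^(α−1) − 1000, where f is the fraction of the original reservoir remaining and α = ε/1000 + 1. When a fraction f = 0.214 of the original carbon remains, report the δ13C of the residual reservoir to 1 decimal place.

Rayleigh residual: δ_res = (δ₀ + 1000)·f^(α−1) − 1000
α − 1 = -0.01100
f^(α−1) = 0.214^(-0.01100) = 1.017104
δ_res = (-5.4 + 1000) × 1.017104 − 1000 = 1011.612 − 1000 = 11.61‰

11.6‰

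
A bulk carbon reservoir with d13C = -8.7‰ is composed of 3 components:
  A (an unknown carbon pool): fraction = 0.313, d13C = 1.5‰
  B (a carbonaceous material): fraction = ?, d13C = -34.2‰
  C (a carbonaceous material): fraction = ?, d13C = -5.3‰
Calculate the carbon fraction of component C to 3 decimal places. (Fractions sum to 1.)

0.496

Let f_C and f_B be the unknown fractions; fractions sum to 1 so f_C + f_B = 0.687.
Mass balance: Σ fᵢ·δᵢ = δ_bulk ⇒ f_C·(-5.3) + f_B·(-34.2) = -8.7 − (0.470) = -9.169
Substitute f_B = 0.687 − f_C:
f_C·(-5.3 − -34.2) = -9.169 − 0.687×(-34.2) = 14.326
f_C = 14.326 / 28.9 = 0.4957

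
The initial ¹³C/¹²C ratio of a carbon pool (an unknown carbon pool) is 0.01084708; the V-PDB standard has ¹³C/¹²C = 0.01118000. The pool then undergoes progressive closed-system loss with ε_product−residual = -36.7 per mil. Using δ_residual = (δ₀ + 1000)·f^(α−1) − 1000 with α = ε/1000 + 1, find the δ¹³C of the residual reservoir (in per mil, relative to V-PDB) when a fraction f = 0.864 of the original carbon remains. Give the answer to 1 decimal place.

-24.6 per mil

δ₀ = (0.01084708/0.01118000 − 1)×1000 = (0.970222 − 1)×1000 = -29.778 per mil
α − 1 = ε/1000 = -0.0367
f^(α−1) = 0.864^(-0.0367) = 1.005379
δ_res = (-29.778 + 1000) × 1.005379 − 1000 = 975.441 − 1000 = -24.56 per mil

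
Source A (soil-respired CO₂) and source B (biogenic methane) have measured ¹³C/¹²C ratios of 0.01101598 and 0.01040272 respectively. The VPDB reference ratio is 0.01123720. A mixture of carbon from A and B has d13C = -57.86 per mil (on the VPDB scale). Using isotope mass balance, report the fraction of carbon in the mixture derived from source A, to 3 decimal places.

δ_A = (0.01101598/0.01123720 − 1)×1000 = (0.980314 − 1)×1000 = -19.686 per mil
δ_B = (0.01040272/0.01123720 − 1)×1000 = (0.925740 − 1)×1000 = -74.260 per mil
f_A = (δ_mix − δ_B)/(δ_A − δ_B) = (-57.86 − (-74.260))/(-19.686 − (-74.260))
f_A = 16.400 / 54.574 = 0.3005

0.301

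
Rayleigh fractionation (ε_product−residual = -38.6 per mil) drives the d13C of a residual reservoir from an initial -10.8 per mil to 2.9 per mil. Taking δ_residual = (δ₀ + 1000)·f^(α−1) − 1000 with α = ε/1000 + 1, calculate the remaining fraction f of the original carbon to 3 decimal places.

0.700

α − 1 = ε/1000 = -0.0386
(δ_res + 1000)/(δ₀ + 1000) = (2.9 + 1000)/(-10.8 + 1000) = 1002.9/989.2 = 1.013850
f = 1.013850^(1/-0.0386) = exp(ln(1.013850)/-0.0386) = exp(0.01375/-0.0386)
f = exp(-0.3563) = 0.7002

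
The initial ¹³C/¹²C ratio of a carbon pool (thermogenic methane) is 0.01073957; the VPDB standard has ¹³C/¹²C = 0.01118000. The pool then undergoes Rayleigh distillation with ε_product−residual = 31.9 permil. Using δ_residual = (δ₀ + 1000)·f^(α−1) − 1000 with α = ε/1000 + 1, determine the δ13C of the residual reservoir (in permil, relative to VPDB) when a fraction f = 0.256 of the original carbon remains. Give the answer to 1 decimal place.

δ₀ = (0.01073957/0.01118000 − 1)×1000 = (0.960606 − 1)×1000 = -39.394 permil
α − 1 = ε/1000 = 0.0319
f^(α−1) = 0.256^(0.0319) = 0.957465
δ_res = (-39.394 + 1000) × 0.957465 − 1000 = 919.746 − 1000 = -80.25 permil

-80.3 permil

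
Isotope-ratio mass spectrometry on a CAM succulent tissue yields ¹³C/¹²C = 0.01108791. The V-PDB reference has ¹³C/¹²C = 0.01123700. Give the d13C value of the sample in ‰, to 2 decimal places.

d13C = (R_sample / R_standard − 1) × 1000
R_sample / R_standard = 0.01108791 / 0.01123700 = 0.986732
d13C = (0.986732 − 1) × 1000 = -13.268‰

-13.27‰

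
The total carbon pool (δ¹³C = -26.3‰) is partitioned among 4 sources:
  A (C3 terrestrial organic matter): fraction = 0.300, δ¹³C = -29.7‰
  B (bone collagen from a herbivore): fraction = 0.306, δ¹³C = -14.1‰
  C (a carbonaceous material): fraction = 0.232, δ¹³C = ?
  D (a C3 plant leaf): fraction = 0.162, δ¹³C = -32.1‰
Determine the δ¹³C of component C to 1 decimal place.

-33.9‰

Isotope mass balance: δ_bulk = Σ fᵢ·δᵢ.
-26.3 = 0.300×(-29.7) + 0.306×(-14.1) + 0.232×δ_C + 0.162×(-32.1)
0.232·δ_C = -26.3 − (-18.425) = -7.875
δ_C = -7.875 / 0.232 = -33.94‰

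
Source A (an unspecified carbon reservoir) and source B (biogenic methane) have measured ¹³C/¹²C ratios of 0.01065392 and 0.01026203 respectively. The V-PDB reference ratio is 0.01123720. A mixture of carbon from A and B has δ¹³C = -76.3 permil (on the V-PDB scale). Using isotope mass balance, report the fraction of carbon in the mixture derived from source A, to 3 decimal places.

δ_A = (0.01065392/0.01123720 − 1)×1000 = (0.948094 − 1)×1000 = -51.906 permil
δ_B = (0.01026203/0.01123720 − 1)×1000 = (0.913219 − 1)×1000 = -86.781 permil
f_A = (δ_mix − δ_B)/(δ_A − δ_B) = (-76.3 − (-86.781))/(-51.906 − (-86.781))
f_A = 10.481 / 34.874 = 0.3005

0.301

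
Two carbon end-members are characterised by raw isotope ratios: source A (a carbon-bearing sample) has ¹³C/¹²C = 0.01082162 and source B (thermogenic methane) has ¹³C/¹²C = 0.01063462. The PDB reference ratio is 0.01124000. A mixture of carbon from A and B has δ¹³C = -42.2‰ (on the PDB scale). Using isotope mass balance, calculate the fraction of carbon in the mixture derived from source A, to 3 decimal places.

δ_A = (0.01082162/0.01124000 − 1)×1000 = (0.962778 − 1)×1000 = -37.222‰
δ_B = (0.01063462/0.01124000 − 1)×1000 = (0.946141 − 1)×1000 = -53.859‰
f_A = (δ_mix − δ_B)/(δ_A − δ_B) = (-42.2 − (-53.859))/(-37.222 − (-53.859))
f_A = 11.659 / 16.637 = 0.7008

0.701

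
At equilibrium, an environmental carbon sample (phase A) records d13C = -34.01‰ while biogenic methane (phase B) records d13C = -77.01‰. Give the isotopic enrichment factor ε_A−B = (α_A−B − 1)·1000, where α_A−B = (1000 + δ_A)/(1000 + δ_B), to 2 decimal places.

46.59‰

α_A−B = (1000 + -34.01) / (1000 + -77.01) = 965.99 / 922.99 = 1.046588
ε_A−B = (1.046588 − 1) × 1000 = 46.588‰
(The approximation ε ≈ δ_A − δ_B would give 43.00‰.)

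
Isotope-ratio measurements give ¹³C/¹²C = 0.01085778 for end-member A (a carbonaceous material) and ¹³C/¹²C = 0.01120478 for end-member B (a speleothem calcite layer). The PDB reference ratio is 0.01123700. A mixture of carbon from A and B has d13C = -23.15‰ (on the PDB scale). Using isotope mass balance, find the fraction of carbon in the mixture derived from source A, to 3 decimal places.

δ_A = (0.01085778/0.01123700 − 1)×1000 = (0.966253 − 1)×1000 = -33.747‰
δ_B = (0.01120478/0.01123700 − 1)×1000 = (0.997133 − 1)×1000 = -2.867‰
f_A = (δ_mix − δ_B)/(δ_A − δ_B) = (-23.15 − (-2.867))/(-33.747 − (-2.867))
f_A = -20.283 / -30.880 = 0.6568

0.657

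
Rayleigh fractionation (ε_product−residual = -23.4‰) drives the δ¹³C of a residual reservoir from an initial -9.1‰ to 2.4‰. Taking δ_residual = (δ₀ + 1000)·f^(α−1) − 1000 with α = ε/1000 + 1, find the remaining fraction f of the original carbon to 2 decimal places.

0.61

α − 1 = ε/1000 = -0.0234
(δ_res + 1000)/(δ₀ + 1000) = (2.4 + 1000)/(-9.1 + 1000) = 1002.4/990.9 = 1.011606
f = 1.011606^(1/-0.0234) = exp(ln(1.011606)/-0.0234) = exp(0.01154/-0.0234)
f = exp(-0.4931) = 0.6107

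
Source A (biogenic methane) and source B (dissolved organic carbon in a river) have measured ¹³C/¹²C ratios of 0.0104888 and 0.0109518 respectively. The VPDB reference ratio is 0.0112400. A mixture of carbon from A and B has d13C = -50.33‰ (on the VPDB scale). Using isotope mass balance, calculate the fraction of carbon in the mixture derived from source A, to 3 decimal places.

δ_A = (0.0104888/0.0112400 − 1)×1000 = (0.933167 − 1)×1000 = -66.833‰
δ_B = (0.0109518/0.0112400 − 1)×1000 = (0.974359 − 1)×1000 = -25.641‰
f_A = (δ_mix − δ_B)/(δ_A − δ_B) = (-50.33 − (-25.641))/(-66.833 − (-25.641))
f_A = -24.689 / -41.192 = 0.5994

0.599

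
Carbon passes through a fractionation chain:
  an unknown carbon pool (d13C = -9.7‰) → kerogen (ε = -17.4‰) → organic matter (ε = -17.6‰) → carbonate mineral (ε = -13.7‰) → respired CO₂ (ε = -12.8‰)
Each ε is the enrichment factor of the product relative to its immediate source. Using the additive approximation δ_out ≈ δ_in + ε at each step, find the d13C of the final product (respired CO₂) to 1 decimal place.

-71.2‰

step 1: δ ≈ -9.7 + (-17.4) = -27.1‰
step 2: δ ≈ -27.1 + (-17.6) = -44.7‰
step 3: δ ≈ -44.7 + (-13.7) = -58.4‰
step 4: δ ≈ -58.4 + (-12.8) = -71.2‰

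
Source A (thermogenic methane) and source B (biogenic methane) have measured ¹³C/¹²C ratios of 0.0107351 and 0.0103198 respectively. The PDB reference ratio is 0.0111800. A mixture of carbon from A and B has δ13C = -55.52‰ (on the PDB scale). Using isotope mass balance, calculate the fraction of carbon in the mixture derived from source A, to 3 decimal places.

δ_A = (0.0107351/0.0111800 − 1)×1000 = (0.960206 − 1)×1000 = -39.794‰
δ_B = (0.0103198/0.0111800 − 1)×1000 = (0.923059 − 1)×1000 = -76.941‰
f_A = (δ_mix − δ_B)/(δ_A − δ_B) = (-55.52 − (-76.941))/(-39.794 − (-76.941))
f_A = 21.421 / 37.147 = 0.5767

0.577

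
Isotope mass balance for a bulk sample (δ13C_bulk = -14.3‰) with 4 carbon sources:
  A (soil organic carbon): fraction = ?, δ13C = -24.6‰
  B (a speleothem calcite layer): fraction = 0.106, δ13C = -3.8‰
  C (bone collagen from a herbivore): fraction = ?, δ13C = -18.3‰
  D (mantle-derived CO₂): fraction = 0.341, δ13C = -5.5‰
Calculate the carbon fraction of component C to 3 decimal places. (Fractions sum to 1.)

Let f_C and f_A be the unknown fractions; fractions sum to 1 so f_C + f_A = 0.553.
Mass balance: Σ fᵢ·δᵢ = δ_bulk ⇒ f_C·(-18.3) + f_A·(-24.6) = -14.3 − (-2.278) = -12.022
Substitute f_A = 0.553 − f_C:
f_C·(-18.3 − -24.6) = -12.022 − 0.553×(-24.6) = 1.582
f_C = 1.582 / 6.3 = 0.2511

0.251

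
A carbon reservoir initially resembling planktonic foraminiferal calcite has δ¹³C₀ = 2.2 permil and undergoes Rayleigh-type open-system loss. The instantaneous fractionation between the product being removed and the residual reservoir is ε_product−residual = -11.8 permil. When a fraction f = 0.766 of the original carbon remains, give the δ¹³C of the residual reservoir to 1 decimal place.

Rayleigh residual: δ_res = (δ₀ + 1000)·f^(α−1) − 1000
α = ε/1000 + 1 = 0.98820, so α − 1 = -0.01180
f^(α−1) = 0.766^(-0.01180) = 1.003151
δ_res = (2.2 + 1000) × 1.003151 − 1000 = 1005.357 − 1000 = 5.36 permil

5.4 permil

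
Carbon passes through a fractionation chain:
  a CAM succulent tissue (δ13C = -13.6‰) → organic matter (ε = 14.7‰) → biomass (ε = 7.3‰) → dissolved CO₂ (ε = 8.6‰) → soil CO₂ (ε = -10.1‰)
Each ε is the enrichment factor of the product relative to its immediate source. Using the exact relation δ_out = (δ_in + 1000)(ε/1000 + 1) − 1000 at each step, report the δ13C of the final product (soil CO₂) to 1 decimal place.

6.6‰

step 1: δ = (-13.60 + 1000)·(14.7/1000 + 1) − 1000 = 0.90‰
step 2: δ = (0.90 + 1000)·(7.3/1000 + 1) − 1000 = 8.21‰
step 3: δ = (8.21 + 1000)·(8.6/1000 + 1) − 1000 = 16.88‰
step 4: δ = (16.88 + 1000)·(-10.1/1000 + 1) − 1000 = 6.61‰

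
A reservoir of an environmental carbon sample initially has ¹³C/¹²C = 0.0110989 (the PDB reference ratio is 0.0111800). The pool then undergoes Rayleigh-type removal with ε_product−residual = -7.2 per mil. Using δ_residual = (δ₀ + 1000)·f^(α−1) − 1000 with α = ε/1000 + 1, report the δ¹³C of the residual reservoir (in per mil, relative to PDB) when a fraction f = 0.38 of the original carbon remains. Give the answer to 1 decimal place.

δ₀ = (0.0110989/0.0111800 − 1)×1000 = (0.992746 − 1)×1000 = -7.254 per mil
α − 1 = ε/1000 = -0.0072
f^(α−1) = 0.38^(-0.0072) = 1.006991
δ_res = (-7.254 + 1000) × 1.006991 − 1000 = 999.686 − 1000 = -0.31 per mil

-0.3 per mil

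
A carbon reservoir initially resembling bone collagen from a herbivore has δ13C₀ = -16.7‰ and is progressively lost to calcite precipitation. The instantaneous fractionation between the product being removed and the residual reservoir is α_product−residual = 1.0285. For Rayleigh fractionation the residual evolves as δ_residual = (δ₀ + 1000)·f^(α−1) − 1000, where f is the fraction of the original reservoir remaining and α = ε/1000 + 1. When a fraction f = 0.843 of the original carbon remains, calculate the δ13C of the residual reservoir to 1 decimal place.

-21.5‰

Rayleigh residual: δ_res = (δ₀ + 1000)·f^(α−1) − 1000
α − 1 = 0.02850
f^(α−1) = 0.843^(0.02850) = 0.995144
δ_res = (-16.7 + 1000) × 0.995144 − 1000 = 978.525 − 1000 = -21.47‰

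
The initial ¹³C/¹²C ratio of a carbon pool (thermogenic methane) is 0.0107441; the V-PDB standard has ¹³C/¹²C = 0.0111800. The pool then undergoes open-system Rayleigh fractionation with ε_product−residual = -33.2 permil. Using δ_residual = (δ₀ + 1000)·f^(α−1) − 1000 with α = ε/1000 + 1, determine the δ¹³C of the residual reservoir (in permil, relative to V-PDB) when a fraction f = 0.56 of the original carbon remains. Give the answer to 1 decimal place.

δ₀ = (0.0107441/0.0111800 − 1)×1000 = (0.961011 − 1)×1000 = -38.989 permil
α − 1 = ε/1000 = -0.0332
f^(α−1) = 0.56^(-0.0332) = 1.019436
δ_res = (-38.989 + 1000) × 1.019436 − 1000 = 979.689 − 1000 = -20.31 permil

-20.3 permil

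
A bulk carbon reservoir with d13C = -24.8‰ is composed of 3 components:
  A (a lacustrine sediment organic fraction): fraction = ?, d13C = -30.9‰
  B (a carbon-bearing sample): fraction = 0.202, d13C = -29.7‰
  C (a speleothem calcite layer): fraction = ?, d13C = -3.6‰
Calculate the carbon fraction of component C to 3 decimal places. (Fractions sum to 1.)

Let f_C and f_A be the unknown fractions; fractions sum to 1 so f_C + f_A = 0.798.
Mass balance: Σ fᵢ·δᵢ = δ_bulk ⇒ f_C·(-3.6) + f_A·(-30.9) = -24.8 − (-5.999) = -18.801
Substitute f_A = 0.798 − f_C:
f_C·(-3.6 − -30.9) = -18.801 − 0.798×(-30.9) = 5.858
f_C = 5.858 / 27.3 = 0.2146

0.215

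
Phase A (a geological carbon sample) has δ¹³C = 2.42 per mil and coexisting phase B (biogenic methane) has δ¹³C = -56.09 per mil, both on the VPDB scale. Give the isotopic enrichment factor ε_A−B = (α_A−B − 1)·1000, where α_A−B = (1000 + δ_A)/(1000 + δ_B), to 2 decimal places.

α_A−B = (1000 + 2.42) / (1000 + -56.09) = 1002.42 / 943.91 = 1.061987
ε_A−B = (1.061987 − 1) × 1000 = 61.987 per mil
(The approximation ε ≈ δ_A − δ_B would give 58.51 per mil.)

61.99 per mil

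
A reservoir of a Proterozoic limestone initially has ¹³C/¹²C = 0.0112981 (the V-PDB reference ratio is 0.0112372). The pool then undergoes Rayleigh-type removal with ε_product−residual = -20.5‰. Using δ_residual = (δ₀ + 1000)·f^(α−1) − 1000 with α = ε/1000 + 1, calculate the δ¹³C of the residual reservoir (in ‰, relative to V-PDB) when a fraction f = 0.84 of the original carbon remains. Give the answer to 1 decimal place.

δ₀ = (0.0112981/0.0112372 − 1)×1000 = (1.005419 − 1)×1000 = 5.419‰
α − 1 = ε/1000 = -0.0205
f^(α−1) = 0.84^(-0.0205) = 1.003581
δ_res = (5.419 + 1000) × 1.003581 − 1000 = 1009.020 − 1000 = 9.02‰

9.0‰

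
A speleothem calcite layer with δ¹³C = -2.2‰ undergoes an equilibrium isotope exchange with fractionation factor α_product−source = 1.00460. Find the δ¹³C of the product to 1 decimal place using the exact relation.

δ_product = (δ_source + 1000)·α − 1000
δ_product = (-2.2 + 1000) × 1.00460 − 1000
δ_product = 1002.390 − 1000 = 2.39‰

2.4‰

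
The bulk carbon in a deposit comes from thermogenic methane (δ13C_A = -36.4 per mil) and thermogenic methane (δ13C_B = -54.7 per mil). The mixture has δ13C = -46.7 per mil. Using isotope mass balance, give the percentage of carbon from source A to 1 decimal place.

43.7%

δ_mix = f_A·δ_A + (1 − f_A)·δ_B  ⇒  f_A = (δ_mix − δ_B)/(δ_A − δ_B)
f_A = (-46.7 − (-54.7)) / (-36.4 − (-54.7))
f_A = 8.0 / 18.3 = 0.4372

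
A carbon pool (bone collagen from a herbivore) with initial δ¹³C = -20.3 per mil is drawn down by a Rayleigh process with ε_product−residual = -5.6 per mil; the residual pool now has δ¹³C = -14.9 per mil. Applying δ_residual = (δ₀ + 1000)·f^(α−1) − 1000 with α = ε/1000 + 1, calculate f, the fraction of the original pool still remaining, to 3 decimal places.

0.375

α − 1 = ε/1000 = -0.0056
(δ_res + 1000)/(δ₀ + 1000) = (-14.9 + 1000)/(-20.3 + 1000) = 985.1/979.7 = 1.005512
f = 1.005512^(1/-0.0056) = exp(ln(1.005512)/-0.0056) = exp(0.00550/-0.0056)
f = exp(-0.9816) = 0.3747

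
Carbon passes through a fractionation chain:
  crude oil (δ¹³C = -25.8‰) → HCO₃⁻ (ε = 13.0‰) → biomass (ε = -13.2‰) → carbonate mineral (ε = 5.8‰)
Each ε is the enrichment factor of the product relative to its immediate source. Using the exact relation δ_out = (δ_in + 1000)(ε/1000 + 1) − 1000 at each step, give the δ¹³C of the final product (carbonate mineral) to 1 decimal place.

step 1: δ = (-25.80 + 1000)·(13.0/1000 + 1) − 1000 = -13.14‰
step 2: δ = (-13.14 + 1000)·(-13.2/1000 + 1) − 1000 = -26.16‰
step 3: δ = (-26.16 + 1000)·(5.8/1000 + 1) − 1000 = -20.51‰

-20.5‰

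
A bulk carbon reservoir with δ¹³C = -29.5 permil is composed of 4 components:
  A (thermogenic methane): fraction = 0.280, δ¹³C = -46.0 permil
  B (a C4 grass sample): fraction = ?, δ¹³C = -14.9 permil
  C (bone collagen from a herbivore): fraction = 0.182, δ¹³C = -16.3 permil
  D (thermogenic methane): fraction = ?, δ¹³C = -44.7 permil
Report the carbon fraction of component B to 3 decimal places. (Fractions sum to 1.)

0.349

Let f_B and f_D be the unknown fractions; fractions sum to 1 so f_B + f_D = 0.538.
Mass balance: Σ fᵢ·δᵢ = δ_bulk ⇒ f_B·(-14.9) + f_D·(-44.7) = -29.5 − (-15.847) = -13.653
Substitute f_D = 0.538 − f_B:
f_B·(-14.9 − -44.7) = -13.653 − 0.538×(-44.7) = 10.395
f_B = 10.395 / 29.8 = 0.3488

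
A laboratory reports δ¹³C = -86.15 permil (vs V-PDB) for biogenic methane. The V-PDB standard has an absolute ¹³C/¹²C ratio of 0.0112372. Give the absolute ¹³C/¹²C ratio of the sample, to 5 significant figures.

R_sample = R_standard × (δ¹³C/1000 + 1)
R_sample = 0.0112372 × (-86.15/1000 + 1) = 0.0112372 × 0.913850
R_sample = 0.0102691

0.010269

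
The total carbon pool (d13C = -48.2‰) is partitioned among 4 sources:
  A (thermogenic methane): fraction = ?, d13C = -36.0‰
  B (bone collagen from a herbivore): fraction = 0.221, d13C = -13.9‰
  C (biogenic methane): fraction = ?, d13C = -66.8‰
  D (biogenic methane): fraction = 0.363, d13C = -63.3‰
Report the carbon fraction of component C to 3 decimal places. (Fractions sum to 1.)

Let f_C and f_A be the unknown fractions; fractions sum to 1 so f_C + f_A = 0.416.
Mass balance: Σ fᵢ·δᵢ = δ_bulk ⇒ f_C·(-66.8) + f_A·(-36.0) = -48.2 − (-26.050) = -22.150
Substitute f_A = 0.416 − f_C:
f_C·(-66.8 − -36.0) = -22.150 − 0.416×(-36.0) = -7.174
f_C = -7.174 / -30.8 = 0.2329

0.233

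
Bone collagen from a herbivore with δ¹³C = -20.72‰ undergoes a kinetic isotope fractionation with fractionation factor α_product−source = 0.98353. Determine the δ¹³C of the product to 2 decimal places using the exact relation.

δ_product = (δ_source + 1000)·α − 1000
δ_product = (-20.72 + 1000) × 0.98353 − 1000
δ_product = 963.151 − 1000 = -36.849‰

-36.85‰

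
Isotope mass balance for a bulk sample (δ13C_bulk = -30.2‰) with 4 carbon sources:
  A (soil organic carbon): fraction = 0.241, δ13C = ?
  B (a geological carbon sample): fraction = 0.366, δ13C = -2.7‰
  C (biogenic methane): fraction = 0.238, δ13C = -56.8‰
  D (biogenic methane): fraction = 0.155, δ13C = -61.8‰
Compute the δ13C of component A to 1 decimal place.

-25.4‰

Isotope mass balance: δ_bulk = Σ fᵢ·δᵢ.
-30.2 = 0.241×δ_A + 0.366×(-2.7) + 0.238×(-56.8) + 0.155×(-61.8)
0.241·δ_A = -30.2 − (-24.086) = -6.114
δ_A = -6.114 / 0.241 = -25.37‰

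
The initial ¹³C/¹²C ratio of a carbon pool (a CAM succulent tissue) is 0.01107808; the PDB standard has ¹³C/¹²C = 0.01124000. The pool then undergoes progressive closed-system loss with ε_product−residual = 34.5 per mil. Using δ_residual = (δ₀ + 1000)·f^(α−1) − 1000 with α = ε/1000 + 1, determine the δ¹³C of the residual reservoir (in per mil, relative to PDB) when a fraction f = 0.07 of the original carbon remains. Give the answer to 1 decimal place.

δ₀ = (0.01107808/0.01124000 − 1)×1000 = (0.985594 − 1)×1000 = -14.406 per mil
α − 1 = ε/1000 = 0.0345
f^(α−1) = 0.07^(0.0345) = 0.912338
δ_res = (-14.406 + 1000) × 0.912338 − 1000 = 899.195 − 1000 = -100.80 per mil

-100.8 per mil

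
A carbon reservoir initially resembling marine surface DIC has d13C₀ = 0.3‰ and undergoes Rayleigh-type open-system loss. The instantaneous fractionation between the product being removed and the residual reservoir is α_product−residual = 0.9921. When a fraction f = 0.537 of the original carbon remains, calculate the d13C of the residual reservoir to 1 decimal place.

5.2‰

Rayleigh residual: δ_res = (δ₀ + 1000)·f^(α−1) − 1000
α − 1 = -0.00790
f^(α−1) = 0.537^(-0.00790) = 1.004924
δ_res = (0.3 + 1000) × 1.004924 − 1000 = 1005.225 − 1000 = 5.23‰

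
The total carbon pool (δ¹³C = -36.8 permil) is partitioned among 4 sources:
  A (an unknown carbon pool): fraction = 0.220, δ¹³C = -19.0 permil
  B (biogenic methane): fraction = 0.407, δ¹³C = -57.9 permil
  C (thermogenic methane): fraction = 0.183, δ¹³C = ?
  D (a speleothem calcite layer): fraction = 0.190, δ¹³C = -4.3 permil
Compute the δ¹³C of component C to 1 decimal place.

-45.0 permil

Isotope mass balance: δ_bulk = Σ fᵢ·δᵢ.
-36.8 = 0.220×(-19.0) + 0.407×(-57.9) + 0.183×δ_C + 0.190×(-4.3)
0.183·δ_C = -36.8 − (-28.562) = -8.238
δ_C = -8.238 / 0.183 = -45.01 permil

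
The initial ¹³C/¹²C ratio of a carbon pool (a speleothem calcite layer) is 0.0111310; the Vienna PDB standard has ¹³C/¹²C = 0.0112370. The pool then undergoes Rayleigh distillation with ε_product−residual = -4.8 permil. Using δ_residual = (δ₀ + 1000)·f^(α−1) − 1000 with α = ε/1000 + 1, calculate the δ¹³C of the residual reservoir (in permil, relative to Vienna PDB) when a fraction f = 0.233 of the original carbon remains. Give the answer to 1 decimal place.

-2.5 permil

δ₀ = (0.0111310/0.0112370 − 1)×1000 = (0.990567 − 1)×1000 = -9.433 permil
α − 1 = ε/1000 = -0.0048
f^(α−1) = 0.233^(-0.0048) = 1.007017
δ_res = (-9.433 + 1000) × 1.007017 − 1000 = 997.517 − 1000 = -2.48 permil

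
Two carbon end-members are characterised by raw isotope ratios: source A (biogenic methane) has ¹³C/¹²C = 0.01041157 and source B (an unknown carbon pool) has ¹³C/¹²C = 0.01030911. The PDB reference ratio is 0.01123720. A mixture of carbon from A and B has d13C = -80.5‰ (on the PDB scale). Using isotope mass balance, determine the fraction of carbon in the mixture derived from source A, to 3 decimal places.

0.229

δ_A = (0.01041157/0.01123720 − 1)×1000 = (0.926527 − 1)×1000 = -73.473‰
δ_B = (0.01030911/0.01123720 − 1)×1000 = (0.917409 − 1)×1000 = -82.591‰
f_A = (δ_mix − δ_B)/(δ_A − δ_B) = (-80.5 − (-82.591))/(-73.473 − (-82.591))
f_A = 2.091 / 9.118 = 0.2293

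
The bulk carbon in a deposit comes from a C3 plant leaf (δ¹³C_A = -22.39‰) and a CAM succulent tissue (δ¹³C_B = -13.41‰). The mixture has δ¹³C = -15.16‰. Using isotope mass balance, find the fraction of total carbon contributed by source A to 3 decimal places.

δ_mix = f_A·δ_A + (1 − f_A)·δ_B  ⇒  f_A = (δ_mix − δ_B)/(δ_A − δ_B)
f_A = (-15.16 − (-13.41)) / (-22.39 − (-13.41))
f_A = -1.75 / -8.98 = 0.1949

0.195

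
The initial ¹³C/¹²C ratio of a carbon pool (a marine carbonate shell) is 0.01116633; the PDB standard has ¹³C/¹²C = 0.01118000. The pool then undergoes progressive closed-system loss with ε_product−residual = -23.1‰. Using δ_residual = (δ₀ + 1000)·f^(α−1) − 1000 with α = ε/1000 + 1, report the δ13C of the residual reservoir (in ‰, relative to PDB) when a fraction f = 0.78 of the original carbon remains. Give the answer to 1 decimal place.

4.5‰

δ₀ = (0.01116633/0.01118000 − 1)×1000 = (0.998777 − 1)×1000 = -1.223‰
α − 1 = ε/1000 = -0.0231
f^(α−1) = 0.78^(-0.0231) = 1.005756
δ_res = (-1.223 + 1000) × 1.005756 − 1000 = 1004.526 − 1000 = 4.53‰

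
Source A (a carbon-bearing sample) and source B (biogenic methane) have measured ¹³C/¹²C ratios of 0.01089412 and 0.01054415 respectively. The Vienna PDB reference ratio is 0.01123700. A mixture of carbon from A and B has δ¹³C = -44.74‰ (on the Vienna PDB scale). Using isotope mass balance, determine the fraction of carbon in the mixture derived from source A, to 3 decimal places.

0.543

δ_A = (0.01089412/0.01123700 − 1)×1000 = (0.969487 − 1)×1000 = -30.513‰
δ_B = (0.01054415/0.01123700 − 1)×1000 = (0.938342 − 1)×1000 = -61.658‰
f_A = (δ_mix − δ_B)/(δ_A − δ_B) = (-44.74 − (-61.658))/(-30.513 − (-61.658))
f_A = 16.918 / 31.144 = 0.5432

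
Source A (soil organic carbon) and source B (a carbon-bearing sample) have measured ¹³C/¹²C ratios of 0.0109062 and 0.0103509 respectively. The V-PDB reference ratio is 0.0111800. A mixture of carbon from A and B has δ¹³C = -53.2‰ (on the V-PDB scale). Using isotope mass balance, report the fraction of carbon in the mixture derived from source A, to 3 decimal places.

δ_A = (0.0109062/0.0111800 − 1)×1000 = (0.975510 − 1)×1000 = -24.490‰
δ_B = (0.0103509/0.0111800 − 1)×1000 = (0.925841 − 1)×1000 = -74.159‰
f_A = (δ_mix − δ_B)/(δ_A − δ_B) = (-53.2 − (-74.159))/(-24.490 − (-74.159))
f_A = 20.959 / 49.669 = 0.4220

0.422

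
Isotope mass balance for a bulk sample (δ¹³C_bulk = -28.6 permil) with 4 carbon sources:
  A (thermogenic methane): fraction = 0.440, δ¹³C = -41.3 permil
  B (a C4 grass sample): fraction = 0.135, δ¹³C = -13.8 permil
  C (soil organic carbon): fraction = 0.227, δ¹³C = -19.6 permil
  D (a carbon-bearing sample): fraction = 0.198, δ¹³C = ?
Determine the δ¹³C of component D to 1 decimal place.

-20.8 permil

Isotope mass balance: δ_bulk = Σ fᵢ·δᵢ.
-28.6 = 0.440×(-41.3) + 0.135×(-13.8) + 0.227×(-19.6) + 0.198×δ_D
0.198·δ_D = -28.6 − (-24.484) = -4.116
δ_D = -4.116 / 0.198 = -20.79 permil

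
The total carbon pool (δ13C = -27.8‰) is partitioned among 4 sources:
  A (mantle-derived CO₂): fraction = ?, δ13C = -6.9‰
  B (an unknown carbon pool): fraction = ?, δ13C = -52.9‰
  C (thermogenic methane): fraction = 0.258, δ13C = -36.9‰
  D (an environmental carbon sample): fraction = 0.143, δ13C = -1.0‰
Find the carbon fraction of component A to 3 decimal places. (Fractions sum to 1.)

Let f_A and f_B be the unknown fractions; fractions sum to 1 so f_A + f_B = 0.599.
Mass balance: Σ fᵢ·δᵢ = δ_bulk ⇒ f_A·(-6.9) + f_B·(-52.9) = -27.8 − (-9.663) = -18.137
Substitute f_B = 0.599 − f_A:
f_A·(-6.9 − -52.9) = -18.137 − 0.599×(-52.9) = 13.550
f_A = 13.550 / 46.0 = 0.2946

0.295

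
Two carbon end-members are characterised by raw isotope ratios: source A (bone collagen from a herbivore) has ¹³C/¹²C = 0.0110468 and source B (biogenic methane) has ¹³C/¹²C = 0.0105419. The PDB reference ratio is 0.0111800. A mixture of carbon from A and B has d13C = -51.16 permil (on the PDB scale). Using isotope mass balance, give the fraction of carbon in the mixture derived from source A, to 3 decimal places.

0.131

δ_A = (0.0110468/0.0111800 − 1)×1000 = (0.988086 − 1)×1000 = -11.914 permil
δ_B = (0.0105419/0.0111800 − 1)×1000 = (0.942925 − 1)×1000 = -57.075 permil
f_A = (δ_mix − δ_B)/(δ_A − δ_B) = (-51.16 − (-57.075))/(-11.914 − (-57.075))
f_A = 5.915 / 45.161 = 0.1310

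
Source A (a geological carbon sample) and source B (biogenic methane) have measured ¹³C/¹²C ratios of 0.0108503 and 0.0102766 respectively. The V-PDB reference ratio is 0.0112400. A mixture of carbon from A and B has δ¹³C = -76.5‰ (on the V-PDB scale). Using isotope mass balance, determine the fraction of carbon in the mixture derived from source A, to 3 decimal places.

0.180

δ_A = (0.0108503/0.0112400 − 1)×1000 = (0.965329 − 1)×1000 = -34.671‰
δ_B = (0.0102766/0.0112400 − 1)×1000 = (0.914288 − 1)×1000 = -85.712‰
f_A = (δ_mix − δ_B)/(δ_A − δ_B) = (-76.5 − (-85.712))/(-34.671 − (-85.712))
f_A = 9.212 / 51.041 = 0.1805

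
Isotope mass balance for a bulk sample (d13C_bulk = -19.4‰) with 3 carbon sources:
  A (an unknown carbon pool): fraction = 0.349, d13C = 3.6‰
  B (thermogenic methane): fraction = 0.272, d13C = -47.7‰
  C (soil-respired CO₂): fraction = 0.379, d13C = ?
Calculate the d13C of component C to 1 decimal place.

-20.3‰

Isotope mass balance: δ_bulk = Σ fᵢ·δᵢ.
-19.4 = 0.349×(3.6) + 0.272×(-47.7) + 0.379×δ_C
0.379·δ_C = -19.4 − (-11.718) = -7.682
δ_C = -7.682 / 0.379 = -20.27‰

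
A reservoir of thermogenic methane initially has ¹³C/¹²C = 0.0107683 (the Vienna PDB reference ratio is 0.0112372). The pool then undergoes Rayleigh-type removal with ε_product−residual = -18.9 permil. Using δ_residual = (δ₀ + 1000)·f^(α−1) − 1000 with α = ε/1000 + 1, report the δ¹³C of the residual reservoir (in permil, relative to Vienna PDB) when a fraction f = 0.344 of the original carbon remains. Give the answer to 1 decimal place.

-22.2 permil

δ₀ = (0.0107683/0.0112372 − 1)×1000 = (0.958273 − 1)×1000 = -41.727 permil
α − 1 = ε/1000 = -0.0189
f^(α−1) = 0.344^(-0.0189) = 1.020373
δ_res = (-41.727 + 1000) × 1.020373 − 1000 = 977.796 − 1000 = -22.20 permil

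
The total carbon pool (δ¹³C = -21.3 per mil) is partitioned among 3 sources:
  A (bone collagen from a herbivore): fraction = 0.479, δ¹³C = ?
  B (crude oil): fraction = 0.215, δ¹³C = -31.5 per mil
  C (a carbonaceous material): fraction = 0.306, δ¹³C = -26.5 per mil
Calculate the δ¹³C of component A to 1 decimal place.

Isotope mass balance: δ_bulk = Σ fᵢ·δᵢ.
-21.3 = 0.479×δ_A + 0.215×(-31.5) + 0.306×(-26.5)
0.479·δ_A = -21.3 − (-14.881) = -6.419
δ_A = -6.419 / 0.479 = -13.40 per mil

-13.4 per mil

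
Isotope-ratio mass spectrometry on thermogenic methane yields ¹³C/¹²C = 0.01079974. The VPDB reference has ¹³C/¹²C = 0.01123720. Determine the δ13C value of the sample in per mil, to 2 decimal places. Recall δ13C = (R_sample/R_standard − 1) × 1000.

-38.93 per mil

δ13C = (R_sample / R_standard − 1) × 1000
R_sample / R_standard = 0.01079974 / 0.01123720 = 0.961070
δ13C = (0.961070 − 1) × 1000 = -38.930 per mil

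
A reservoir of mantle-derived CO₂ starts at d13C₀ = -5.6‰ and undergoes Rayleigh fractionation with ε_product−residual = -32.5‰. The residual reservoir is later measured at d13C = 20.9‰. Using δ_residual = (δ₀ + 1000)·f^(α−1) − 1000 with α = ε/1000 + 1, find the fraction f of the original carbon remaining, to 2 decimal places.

α − 1 = ε/1000 = -0.0325
(δ_res + 1000)/(δ₀ + 1000) = (20.9 + 1000)/(-5.6 + 1000) = 1020.9/994.4 = 1.026649
f = 1.026649^(1/-0.0325) = exp(ln(1.026649)/-0.0325) = exp(0.02630/-0.0325)
f = exp(-0.8092) = 0.4452

0.45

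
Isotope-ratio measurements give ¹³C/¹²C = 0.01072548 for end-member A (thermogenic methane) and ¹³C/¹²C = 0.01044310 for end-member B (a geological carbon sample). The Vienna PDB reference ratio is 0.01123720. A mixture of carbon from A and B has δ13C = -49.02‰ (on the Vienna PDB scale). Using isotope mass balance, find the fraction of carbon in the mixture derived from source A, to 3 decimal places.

0.861

δ_A = (0.01072548/0.01123720 − 1)×1000 = (0.954462 − 1)×1000 = -45.538‰
δ_B = (0.01044310/0.01123720 − 1)×1000 = (0.929333 − 1)×1000 = -70.667‰
f_A = (δ_mix − δ_B)/(δ_A − δ_B) = (-49.02 − (-70.667))/(-45.538 − (-70.667))
f_A = 21.647 / 25.129 = 0.8614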